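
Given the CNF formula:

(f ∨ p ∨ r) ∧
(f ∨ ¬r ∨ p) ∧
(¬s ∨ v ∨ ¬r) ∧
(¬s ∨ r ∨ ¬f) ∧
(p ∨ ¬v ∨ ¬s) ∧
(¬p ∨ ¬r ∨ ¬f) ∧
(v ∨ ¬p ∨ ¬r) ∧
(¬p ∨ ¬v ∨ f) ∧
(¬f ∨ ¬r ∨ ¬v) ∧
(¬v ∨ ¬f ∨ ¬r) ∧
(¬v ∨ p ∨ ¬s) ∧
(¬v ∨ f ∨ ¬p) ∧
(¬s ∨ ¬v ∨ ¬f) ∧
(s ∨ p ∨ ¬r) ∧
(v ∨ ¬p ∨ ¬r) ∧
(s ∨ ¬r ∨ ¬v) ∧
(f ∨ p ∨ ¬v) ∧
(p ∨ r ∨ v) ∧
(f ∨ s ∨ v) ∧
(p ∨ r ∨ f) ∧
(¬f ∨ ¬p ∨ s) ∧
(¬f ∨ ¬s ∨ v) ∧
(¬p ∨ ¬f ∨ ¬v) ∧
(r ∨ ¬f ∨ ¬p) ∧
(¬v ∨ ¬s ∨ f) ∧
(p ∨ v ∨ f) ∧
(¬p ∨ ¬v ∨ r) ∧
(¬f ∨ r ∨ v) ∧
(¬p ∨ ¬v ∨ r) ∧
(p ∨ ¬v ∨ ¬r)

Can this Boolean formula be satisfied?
Yes

Yes, the formula is satisfiable.

One satisfying assignment is: s=True, r=False, p=True, f=False, v=False

Verification: With this assignment, all 30 clauses evaluate to true.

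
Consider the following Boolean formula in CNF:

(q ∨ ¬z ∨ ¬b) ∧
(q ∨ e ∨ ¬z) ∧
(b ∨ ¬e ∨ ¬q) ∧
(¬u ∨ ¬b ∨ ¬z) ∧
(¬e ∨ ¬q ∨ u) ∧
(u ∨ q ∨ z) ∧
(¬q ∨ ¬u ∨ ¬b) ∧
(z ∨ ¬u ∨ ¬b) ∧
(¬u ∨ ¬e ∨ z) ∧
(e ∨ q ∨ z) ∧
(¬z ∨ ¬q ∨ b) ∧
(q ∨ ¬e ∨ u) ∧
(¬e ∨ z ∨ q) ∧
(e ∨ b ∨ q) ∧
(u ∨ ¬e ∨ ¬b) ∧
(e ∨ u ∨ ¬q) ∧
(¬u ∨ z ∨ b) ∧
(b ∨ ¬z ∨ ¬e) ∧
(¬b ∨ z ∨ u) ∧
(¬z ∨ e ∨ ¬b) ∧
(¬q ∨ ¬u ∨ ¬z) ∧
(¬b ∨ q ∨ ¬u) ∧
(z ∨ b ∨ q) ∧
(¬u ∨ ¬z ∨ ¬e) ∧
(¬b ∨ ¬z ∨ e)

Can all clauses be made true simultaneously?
No

No, the formula is not satisfiable.

No assignment of truth values to the variables can make all 25 clauses true simultaneously.

The formula is UNSAT (unsatisfiable).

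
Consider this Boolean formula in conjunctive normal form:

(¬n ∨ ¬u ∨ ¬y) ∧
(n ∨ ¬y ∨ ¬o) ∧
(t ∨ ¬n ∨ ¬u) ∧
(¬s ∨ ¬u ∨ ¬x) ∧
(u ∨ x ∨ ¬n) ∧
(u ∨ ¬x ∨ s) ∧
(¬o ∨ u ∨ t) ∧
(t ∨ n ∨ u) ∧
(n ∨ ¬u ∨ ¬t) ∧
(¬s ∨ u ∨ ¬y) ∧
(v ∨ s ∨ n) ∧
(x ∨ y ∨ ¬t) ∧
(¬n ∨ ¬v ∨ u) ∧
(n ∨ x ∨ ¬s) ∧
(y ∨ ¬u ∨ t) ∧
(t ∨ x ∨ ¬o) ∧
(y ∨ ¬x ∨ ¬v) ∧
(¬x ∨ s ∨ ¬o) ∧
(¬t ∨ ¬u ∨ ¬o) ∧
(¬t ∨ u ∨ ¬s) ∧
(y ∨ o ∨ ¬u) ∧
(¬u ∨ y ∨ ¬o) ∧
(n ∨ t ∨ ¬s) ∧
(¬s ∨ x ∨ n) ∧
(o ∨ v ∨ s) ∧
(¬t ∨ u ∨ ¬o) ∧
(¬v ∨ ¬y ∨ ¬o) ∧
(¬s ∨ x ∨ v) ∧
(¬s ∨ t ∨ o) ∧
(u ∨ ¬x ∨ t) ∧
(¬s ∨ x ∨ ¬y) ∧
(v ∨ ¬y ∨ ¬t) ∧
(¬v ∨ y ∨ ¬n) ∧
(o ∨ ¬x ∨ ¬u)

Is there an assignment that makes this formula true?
Yes

Yes, the formula is satisfiable.

One satisfying assignment is: t=True, y=True, o=False, n=False, x=False, s=False, v=True, u=False

Verification: With this assignment, all 34 clauses evaluate to true.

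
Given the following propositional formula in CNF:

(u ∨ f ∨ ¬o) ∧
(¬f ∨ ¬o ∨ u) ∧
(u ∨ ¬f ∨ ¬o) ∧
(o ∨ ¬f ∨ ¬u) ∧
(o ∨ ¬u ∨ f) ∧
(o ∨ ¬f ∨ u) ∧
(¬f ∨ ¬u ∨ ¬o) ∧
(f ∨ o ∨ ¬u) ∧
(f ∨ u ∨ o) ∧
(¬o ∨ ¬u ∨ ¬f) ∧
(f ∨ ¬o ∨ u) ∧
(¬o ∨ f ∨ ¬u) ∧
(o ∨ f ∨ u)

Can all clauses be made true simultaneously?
No

No, the formula is not satisfiable.

No assignment of truth values to the variables can make all 13 clauses true simultaneously.

The formula is UNSAT (unsatisfiable).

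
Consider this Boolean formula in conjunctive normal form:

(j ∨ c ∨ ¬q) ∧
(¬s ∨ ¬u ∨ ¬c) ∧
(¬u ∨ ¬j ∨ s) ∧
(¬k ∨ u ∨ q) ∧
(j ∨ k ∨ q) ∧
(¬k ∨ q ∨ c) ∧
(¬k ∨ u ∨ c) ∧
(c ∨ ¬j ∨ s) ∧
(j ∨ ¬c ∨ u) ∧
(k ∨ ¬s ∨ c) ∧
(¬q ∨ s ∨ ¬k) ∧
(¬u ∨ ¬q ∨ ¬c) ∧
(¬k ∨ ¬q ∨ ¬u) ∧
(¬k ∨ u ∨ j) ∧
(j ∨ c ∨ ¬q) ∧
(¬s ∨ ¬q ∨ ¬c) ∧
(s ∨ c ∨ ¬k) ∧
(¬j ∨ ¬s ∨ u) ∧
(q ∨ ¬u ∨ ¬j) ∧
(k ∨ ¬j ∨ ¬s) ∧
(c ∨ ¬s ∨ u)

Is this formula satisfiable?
Yes

Yes, the formula is satisfiable.

One satisfying assignment is: k=False, q=False, j=True, u=False, c=True, s=False

Verification: With this assignment, all 21 clauses evaluate to true.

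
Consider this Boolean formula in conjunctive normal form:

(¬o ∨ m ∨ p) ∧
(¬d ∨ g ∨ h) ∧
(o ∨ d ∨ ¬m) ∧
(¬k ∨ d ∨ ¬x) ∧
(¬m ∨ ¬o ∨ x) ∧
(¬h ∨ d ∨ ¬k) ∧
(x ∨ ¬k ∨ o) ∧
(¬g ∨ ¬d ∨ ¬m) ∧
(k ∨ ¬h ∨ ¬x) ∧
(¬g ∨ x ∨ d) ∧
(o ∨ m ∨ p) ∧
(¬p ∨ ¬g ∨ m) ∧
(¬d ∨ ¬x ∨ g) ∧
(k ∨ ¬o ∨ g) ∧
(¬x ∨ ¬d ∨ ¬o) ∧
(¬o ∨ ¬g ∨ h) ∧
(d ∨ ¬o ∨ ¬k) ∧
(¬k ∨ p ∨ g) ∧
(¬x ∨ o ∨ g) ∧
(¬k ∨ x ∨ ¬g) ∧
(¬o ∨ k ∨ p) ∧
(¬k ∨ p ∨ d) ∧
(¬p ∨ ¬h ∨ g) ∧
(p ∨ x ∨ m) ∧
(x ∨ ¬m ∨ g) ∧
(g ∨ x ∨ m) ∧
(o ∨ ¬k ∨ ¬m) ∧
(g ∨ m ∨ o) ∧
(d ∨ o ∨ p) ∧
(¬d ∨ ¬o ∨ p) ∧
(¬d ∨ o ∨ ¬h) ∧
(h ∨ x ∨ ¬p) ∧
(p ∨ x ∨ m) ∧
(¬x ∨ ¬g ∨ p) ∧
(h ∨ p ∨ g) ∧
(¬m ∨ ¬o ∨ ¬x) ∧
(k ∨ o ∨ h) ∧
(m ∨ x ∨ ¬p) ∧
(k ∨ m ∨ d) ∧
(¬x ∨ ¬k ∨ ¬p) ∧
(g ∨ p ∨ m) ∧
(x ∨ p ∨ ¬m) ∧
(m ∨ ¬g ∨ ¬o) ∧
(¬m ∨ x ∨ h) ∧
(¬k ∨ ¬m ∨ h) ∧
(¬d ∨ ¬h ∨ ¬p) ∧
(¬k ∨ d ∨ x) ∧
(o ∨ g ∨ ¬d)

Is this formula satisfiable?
No

No, the formula is not satisfiable.

No assignment of truth values to the variables can make all 48 clauses true simultaneously.

The formula is UNSAT (unsatisfiable).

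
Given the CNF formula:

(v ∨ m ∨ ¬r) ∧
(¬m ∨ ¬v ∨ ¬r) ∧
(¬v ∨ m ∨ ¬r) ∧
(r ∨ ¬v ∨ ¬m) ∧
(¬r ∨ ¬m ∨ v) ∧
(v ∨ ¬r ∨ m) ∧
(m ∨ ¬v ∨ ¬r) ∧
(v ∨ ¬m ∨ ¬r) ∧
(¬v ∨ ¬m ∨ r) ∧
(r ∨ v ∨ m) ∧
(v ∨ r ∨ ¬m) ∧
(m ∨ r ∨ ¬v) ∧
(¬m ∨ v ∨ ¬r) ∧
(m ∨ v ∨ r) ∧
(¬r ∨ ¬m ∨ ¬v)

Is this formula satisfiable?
No

No, the formula is not satisfiable.

No assignment of truth values to the variables can make all 15 clauses true simultaneously.

The formula is UNSAT (unsatisfiable).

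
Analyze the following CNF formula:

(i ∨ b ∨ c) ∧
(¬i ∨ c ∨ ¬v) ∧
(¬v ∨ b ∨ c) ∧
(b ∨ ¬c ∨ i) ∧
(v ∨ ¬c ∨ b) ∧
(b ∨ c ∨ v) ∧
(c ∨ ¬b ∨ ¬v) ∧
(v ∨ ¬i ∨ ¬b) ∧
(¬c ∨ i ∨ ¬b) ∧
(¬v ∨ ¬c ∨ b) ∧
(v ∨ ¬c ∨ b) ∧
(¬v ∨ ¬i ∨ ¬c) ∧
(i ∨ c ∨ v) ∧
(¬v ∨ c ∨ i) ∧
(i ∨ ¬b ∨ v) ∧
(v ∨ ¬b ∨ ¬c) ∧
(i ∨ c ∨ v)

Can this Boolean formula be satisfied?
No

No, the formula is not satisfiable.

No assignment of truth values to the variables can make all 17 clauses true simultaneously.

The formula is UNSAT (unsatisfiable).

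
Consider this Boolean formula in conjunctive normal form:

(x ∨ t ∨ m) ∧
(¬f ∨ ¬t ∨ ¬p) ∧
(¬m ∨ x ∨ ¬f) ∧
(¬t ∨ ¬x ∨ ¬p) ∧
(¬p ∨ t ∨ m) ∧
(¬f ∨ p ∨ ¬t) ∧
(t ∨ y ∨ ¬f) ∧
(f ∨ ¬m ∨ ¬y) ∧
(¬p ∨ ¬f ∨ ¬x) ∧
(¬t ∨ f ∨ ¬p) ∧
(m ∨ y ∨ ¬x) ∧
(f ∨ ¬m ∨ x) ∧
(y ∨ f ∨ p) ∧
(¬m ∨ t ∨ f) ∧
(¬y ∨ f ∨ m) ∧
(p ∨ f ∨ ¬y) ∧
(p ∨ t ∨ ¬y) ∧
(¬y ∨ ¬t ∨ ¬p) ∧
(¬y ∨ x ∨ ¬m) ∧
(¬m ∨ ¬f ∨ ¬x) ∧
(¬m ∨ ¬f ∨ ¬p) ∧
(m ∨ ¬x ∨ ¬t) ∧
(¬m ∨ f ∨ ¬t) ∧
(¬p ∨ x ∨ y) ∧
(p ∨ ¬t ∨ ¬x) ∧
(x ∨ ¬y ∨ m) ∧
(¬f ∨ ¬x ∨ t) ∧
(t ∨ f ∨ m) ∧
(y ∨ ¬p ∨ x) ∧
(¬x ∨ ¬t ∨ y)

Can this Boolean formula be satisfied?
No

No, the formula is not satisfiable.

No assignment of truth values to the variables can make all 30 clauses true simultaneously.

The formula is UNSAT (unsatisfiable).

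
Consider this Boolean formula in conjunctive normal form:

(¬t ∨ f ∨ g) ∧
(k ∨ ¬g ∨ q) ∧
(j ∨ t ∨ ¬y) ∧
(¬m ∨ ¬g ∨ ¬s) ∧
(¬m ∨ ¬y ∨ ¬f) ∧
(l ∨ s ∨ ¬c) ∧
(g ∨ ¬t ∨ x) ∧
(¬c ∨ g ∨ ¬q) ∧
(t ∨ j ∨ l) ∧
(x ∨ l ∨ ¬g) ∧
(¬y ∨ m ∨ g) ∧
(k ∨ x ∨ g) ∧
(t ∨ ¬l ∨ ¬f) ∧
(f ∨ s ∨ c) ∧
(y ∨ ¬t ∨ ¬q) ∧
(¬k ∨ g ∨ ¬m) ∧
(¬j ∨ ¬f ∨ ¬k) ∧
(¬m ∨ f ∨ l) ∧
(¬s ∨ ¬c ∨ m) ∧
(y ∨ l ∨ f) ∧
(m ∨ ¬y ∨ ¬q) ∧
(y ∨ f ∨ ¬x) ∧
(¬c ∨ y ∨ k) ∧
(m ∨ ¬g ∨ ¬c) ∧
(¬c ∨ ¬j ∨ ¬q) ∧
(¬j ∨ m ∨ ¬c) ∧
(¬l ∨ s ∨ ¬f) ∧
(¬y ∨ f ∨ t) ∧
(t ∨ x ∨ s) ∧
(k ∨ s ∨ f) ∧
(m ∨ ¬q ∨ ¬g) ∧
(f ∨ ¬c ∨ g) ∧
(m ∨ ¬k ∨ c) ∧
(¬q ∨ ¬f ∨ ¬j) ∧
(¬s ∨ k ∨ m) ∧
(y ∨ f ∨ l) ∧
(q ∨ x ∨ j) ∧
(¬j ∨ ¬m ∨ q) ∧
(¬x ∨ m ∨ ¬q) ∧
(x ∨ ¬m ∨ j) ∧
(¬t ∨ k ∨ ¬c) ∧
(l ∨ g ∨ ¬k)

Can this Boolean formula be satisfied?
Yes

Yes, the formula is satisfiable.

One satisfying assignment is: t=True, g=False, x=True, k=False, m=True, y=False, l=False, j=False, c=False, q=False, s=False, f=True

Verification: With this assignment, all 42 clauses evaluate to true.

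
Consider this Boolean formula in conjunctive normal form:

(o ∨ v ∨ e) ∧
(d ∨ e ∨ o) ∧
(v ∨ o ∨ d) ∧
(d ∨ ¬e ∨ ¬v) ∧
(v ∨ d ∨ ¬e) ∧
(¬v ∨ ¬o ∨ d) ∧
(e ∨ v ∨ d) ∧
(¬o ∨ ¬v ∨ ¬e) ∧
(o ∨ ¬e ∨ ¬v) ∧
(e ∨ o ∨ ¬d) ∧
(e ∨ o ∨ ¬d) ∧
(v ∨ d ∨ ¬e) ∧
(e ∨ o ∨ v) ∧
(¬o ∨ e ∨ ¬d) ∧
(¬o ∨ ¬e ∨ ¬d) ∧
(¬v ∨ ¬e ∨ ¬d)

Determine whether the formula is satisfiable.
Yes

Yes, the formula is satisfiable.

One satisfying assignment is: v=False, o=False, e=True, d=True

Verification: With this assignment, all 16 clauses evaluate to true.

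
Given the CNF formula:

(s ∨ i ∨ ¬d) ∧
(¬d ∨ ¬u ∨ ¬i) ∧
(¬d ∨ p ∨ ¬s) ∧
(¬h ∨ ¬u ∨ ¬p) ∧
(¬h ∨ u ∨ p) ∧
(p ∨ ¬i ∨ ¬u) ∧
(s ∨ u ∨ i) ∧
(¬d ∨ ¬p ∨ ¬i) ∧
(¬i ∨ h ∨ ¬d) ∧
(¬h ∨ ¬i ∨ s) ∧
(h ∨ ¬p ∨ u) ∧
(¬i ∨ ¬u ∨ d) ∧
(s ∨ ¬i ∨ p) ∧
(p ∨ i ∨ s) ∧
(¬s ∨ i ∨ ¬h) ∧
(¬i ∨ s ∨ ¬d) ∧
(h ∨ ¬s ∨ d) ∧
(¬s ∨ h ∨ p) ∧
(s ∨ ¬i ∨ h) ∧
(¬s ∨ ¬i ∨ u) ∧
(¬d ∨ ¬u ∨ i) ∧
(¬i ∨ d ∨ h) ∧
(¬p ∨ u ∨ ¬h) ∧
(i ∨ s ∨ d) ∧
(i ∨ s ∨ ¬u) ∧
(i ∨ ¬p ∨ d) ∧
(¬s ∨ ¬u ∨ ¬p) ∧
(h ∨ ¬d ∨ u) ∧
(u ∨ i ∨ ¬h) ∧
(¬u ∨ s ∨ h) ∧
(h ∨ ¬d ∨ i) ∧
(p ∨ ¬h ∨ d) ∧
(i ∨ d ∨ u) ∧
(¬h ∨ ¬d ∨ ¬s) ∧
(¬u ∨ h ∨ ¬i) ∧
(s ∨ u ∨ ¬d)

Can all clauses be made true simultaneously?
No

No, the formula is not satisfiable.

No assignment of truth values to the variables can make all 36 clauses true simultaneously.

The formula is UNSAT (unsatisfiable).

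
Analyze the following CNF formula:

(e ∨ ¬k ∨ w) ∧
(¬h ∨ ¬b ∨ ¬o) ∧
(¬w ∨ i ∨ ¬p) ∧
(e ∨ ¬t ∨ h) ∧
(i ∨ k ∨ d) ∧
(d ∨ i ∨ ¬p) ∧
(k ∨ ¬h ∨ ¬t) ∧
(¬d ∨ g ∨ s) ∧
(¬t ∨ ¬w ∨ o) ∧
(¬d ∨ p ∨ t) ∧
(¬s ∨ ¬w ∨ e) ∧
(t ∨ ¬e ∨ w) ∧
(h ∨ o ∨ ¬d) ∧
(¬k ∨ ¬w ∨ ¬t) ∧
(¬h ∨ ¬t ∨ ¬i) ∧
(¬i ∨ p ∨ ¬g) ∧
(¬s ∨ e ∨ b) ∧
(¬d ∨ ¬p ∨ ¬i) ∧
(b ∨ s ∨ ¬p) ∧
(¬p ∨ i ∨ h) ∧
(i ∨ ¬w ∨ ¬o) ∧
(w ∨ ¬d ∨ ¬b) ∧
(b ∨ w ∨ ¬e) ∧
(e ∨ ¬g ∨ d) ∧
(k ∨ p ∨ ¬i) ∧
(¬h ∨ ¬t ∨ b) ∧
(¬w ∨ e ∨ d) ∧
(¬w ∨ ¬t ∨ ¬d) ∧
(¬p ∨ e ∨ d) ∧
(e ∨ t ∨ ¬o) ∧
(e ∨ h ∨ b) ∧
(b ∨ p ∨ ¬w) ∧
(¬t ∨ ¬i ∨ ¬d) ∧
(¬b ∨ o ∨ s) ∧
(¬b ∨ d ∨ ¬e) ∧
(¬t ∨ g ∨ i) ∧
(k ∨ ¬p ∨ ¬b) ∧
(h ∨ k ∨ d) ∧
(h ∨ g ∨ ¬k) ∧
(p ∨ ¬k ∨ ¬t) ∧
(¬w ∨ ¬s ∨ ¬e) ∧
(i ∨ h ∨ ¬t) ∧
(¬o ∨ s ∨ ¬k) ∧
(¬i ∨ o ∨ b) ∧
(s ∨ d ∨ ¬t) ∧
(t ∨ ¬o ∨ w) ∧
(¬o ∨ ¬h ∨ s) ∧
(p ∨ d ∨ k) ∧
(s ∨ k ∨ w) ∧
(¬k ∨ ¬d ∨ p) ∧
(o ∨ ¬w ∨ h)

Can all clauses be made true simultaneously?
No

No, the formula is not satisfiable.

No assignment of truth values to the variables can make all 51 clauses true simultaneously.

The formula is UNSAT (unsatisfiable).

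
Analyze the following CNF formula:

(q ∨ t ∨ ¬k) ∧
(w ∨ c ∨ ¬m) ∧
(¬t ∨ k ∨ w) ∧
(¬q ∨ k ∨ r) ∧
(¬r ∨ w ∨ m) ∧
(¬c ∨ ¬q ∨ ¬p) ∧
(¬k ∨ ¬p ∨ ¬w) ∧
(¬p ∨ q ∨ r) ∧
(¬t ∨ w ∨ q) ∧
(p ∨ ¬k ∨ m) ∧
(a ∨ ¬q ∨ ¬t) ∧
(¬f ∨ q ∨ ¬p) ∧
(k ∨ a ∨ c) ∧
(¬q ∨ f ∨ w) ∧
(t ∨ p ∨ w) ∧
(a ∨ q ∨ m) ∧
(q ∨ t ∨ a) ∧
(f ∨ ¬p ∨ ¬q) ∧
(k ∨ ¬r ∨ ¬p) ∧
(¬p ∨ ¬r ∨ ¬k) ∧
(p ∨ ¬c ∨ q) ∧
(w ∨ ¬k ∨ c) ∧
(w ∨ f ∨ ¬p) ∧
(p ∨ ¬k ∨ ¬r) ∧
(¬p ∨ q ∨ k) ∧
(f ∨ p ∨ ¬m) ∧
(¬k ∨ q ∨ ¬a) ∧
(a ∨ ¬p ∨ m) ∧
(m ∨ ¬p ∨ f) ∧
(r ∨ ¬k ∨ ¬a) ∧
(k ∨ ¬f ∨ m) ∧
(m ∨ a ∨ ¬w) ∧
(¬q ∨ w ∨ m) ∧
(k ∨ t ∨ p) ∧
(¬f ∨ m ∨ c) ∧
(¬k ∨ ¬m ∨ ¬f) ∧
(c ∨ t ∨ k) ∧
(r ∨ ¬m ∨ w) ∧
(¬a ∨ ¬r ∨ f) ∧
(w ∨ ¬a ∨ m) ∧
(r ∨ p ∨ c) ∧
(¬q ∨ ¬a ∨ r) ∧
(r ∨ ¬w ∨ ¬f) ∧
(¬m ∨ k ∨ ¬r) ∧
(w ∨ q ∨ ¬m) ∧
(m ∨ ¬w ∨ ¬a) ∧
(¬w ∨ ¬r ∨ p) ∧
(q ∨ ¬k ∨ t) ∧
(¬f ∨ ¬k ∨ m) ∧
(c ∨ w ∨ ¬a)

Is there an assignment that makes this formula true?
No

No, the formula is not satisfiable.

No assignment of truth values to the variables can make all 50 clauses true simultaneously.

The formula is UNSAT (unsatisfiable).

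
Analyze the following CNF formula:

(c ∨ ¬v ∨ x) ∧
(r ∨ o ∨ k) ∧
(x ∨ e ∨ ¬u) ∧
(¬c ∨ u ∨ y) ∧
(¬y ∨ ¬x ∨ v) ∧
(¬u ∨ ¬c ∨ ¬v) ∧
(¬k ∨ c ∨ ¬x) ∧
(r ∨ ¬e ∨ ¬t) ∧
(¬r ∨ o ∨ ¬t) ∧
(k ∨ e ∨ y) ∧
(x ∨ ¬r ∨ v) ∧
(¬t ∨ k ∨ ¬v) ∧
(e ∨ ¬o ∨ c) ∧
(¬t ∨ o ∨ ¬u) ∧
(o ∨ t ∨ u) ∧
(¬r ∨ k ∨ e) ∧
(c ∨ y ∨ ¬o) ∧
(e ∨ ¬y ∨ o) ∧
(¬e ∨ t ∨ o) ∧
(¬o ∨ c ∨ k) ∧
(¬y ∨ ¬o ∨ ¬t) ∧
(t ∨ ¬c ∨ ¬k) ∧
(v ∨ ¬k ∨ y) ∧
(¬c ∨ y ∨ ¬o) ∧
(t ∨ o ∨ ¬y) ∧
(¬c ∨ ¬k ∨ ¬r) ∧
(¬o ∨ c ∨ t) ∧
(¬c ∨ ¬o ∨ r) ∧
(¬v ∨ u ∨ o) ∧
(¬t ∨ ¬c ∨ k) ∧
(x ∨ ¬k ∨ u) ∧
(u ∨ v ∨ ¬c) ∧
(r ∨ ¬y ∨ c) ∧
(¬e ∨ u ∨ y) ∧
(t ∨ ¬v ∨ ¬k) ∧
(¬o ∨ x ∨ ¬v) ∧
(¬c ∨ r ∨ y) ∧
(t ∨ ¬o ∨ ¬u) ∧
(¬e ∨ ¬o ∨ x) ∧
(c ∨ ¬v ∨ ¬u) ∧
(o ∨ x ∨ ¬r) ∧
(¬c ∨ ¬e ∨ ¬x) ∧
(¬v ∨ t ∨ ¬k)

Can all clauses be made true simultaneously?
No

No, the formula is not satisfiable.

No assignment of truth values to the variables can make all 43 clauses true simultaneously.

The formula is UNSAT (unsatisfiable).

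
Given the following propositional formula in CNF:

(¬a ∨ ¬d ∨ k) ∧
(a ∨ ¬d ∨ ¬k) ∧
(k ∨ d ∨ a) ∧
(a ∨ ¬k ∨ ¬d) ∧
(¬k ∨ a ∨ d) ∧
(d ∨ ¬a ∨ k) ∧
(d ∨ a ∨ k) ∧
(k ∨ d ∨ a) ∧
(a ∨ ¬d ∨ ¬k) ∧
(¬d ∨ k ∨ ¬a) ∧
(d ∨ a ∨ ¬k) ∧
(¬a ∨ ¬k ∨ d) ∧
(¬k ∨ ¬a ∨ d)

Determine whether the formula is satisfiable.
Yes

Yes, the formula is satisfiable.

One satisfying assignment is: d=True, k=True, a=True

Verification: With this assignment, all 13 clauses evaluate to true.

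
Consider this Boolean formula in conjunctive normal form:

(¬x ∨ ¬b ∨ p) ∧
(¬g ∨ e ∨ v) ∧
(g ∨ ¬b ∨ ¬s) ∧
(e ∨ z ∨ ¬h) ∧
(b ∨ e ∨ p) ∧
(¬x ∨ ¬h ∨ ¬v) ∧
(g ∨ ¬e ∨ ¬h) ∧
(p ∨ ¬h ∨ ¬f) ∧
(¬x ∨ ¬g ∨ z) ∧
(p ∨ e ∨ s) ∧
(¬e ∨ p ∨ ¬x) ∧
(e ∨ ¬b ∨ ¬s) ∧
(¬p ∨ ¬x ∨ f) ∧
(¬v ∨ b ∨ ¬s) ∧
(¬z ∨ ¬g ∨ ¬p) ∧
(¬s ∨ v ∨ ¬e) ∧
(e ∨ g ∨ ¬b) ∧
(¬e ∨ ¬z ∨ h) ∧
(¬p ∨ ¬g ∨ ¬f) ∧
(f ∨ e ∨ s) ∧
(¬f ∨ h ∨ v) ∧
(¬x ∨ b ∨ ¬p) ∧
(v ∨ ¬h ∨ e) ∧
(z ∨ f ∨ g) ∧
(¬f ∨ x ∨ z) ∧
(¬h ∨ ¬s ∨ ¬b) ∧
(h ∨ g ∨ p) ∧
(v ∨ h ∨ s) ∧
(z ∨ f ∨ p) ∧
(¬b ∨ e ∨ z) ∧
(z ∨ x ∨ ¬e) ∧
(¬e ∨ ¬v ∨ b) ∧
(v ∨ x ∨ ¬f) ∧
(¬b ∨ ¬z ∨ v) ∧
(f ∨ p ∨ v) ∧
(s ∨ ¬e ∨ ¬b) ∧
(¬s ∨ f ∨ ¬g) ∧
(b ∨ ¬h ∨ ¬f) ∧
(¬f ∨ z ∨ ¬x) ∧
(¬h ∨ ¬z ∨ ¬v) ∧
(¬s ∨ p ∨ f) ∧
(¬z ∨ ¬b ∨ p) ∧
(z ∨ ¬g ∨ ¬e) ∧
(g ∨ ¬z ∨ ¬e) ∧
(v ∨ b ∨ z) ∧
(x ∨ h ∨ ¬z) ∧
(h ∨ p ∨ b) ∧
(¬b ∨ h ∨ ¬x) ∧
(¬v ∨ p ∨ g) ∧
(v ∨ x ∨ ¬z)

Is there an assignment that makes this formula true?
No

No, the formula is not satisfiable.

No assignment of truth values to the variables can make all 50 clauses true simultaneously.

The formula is UNSAT (unsatisfiable).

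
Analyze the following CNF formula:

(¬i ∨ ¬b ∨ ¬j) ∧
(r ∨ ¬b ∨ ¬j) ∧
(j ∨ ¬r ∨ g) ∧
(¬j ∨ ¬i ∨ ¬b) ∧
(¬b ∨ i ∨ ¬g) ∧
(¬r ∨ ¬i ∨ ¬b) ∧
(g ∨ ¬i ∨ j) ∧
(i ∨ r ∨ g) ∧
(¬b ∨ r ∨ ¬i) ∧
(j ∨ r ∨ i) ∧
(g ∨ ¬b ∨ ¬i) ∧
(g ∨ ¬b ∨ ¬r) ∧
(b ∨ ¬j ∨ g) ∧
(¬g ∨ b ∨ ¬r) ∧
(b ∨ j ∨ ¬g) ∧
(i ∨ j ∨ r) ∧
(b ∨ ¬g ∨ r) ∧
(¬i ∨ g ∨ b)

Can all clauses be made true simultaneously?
No

No, the formula is not satisfiable.

No assignment of truth values to the variables can make all 18 clauses true simultaneously.

The formula is UNSAT (unsatisfiable).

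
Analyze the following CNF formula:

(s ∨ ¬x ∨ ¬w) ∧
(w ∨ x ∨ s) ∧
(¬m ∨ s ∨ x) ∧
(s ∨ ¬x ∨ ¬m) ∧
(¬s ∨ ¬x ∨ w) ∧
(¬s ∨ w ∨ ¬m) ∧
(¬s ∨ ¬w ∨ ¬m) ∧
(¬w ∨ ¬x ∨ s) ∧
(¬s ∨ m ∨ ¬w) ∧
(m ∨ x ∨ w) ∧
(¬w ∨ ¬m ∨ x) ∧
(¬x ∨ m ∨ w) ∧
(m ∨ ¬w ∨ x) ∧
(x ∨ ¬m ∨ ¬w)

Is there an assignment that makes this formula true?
No

No, the formula is not satisfiable.

No assignment of truth values to the variables can make all 14 clauses true simultaneously.

The formula is UNSAT (unsatisfiable).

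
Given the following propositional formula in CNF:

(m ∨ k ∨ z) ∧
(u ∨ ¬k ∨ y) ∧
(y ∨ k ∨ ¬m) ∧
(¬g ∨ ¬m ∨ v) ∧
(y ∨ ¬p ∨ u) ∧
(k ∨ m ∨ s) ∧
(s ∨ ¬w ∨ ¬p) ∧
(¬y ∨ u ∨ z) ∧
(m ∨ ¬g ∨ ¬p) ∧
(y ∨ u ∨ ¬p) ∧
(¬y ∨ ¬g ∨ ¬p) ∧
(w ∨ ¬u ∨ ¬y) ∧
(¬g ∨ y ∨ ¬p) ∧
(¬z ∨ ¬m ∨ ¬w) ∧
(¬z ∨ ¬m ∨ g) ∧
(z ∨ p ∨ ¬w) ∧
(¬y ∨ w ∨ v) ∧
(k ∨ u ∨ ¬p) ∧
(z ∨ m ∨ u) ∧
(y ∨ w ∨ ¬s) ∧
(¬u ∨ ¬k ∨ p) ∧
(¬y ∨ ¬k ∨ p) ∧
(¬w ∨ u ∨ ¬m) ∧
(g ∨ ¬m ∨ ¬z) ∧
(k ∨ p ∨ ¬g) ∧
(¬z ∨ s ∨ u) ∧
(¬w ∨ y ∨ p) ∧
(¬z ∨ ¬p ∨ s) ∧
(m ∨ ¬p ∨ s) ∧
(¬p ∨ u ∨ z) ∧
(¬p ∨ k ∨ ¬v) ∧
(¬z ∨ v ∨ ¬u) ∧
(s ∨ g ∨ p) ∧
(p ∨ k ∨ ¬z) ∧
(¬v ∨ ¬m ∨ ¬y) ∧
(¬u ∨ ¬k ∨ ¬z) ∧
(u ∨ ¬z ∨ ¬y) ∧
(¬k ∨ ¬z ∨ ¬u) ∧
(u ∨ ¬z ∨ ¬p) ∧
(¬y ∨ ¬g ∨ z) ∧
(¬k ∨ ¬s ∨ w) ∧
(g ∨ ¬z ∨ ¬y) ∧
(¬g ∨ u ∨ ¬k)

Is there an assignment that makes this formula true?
Yes

Yes, the formula is satisfiable.

One satisfying assignment is: m=True, p=True, g=False, z=False, k=False, y=True, u=True, s=True, w=True, v=False

Verification: With this assignment, all 43 clauses evaluate to true.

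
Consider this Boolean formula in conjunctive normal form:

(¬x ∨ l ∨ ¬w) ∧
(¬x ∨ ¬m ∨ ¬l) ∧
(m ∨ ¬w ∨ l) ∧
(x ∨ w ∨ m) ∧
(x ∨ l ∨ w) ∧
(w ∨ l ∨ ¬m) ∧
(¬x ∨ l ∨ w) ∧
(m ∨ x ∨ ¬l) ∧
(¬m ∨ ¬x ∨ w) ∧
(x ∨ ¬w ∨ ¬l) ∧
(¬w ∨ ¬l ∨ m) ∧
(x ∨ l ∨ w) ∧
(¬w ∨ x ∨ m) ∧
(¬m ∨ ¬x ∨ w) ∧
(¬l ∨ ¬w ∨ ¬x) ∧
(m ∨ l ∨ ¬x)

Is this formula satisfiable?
Yes

Yes, the formula is satisfiable.

One satisfying assignment is: x=True, m=False, l=True, w=False

Verification: With this assignment, all 16 clauses evaluate to true.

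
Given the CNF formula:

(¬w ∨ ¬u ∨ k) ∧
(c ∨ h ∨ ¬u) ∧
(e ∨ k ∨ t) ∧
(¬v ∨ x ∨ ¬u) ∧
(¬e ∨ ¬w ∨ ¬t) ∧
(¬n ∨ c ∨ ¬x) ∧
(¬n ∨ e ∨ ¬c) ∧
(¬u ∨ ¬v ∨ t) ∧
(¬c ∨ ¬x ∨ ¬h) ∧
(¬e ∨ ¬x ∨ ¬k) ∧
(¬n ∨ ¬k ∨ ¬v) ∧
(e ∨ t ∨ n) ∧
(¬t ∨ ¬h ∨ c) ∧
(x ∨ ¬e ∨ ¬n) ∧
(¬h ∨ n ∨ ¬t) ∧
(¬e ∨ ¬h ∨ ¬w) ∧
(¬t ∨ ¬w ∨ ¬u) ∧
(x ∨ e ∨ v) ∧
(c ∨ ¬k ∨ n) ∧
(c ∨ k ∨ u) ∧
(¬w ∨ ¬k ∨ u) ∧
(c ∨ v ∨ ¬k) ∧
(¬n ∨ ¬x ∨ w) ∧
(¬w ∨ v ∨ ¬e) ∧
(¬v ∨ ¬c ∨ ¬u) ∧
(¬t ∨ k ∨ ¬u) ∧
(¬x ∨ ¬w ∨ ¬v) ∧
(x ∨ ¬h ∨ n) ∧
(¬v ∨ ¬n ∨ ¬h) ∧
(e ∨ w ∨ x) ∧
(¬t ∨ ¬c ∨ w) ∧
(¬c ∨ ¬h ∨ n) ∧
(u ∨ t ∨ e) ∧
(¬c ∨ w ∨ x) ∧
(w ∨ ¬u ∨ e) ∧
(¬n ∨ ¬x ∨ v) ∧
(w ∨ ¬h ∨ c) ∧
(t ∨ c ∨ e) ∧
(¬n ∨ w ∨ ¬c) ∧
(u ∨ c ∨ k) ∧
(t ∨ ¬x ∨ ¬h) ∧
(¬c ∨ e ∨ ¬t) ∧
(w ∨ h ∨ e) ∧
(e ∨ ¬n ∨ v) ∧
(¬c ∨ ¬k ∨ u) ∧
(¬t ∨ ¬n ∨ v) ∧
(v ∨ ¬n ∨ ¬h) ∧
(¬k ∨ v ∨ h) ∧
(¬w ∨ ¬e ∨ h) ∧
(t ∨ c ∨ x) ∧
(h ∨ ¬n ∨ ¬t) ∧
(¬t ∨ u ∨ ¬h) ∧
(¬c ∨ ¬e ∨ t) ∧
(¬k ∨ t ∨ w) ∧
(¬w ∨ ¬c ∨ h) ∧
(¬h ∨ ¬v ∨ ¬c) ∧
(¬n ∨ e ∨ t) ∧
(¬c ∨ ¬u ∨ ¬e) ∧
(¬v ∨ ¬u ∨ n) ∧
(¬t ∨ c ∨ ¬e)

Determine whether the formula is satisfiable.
No

No, the formula is not satisfiable.

No assignment of truth values to the variables can make all 60 clauses true simultaneously.

The formula is UNSAT (unsatisfiable).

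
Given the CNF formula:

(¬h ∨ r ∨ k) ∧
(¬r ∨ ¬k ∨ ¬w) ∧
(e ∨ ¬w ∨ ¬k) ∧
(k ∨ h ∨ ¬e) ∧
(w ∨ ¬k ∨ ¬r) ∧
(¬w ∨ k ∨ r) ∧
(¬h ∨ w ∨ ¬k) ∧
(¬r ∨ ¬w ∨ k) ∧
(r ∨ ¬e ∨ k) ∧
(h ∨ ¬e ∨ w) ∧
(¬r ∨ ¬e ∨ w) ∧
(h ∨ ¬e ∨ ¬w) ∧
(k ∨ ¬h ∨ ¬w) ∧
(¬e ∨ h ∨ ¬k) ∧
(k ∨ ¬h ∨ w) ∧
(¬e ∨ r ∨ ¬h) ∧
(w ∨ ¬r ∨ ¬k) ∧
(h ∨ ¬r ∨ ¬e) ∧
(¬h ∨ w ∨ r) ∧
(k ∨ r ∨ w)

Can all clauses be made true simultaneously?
Yes

Yes, the formula is satisfiable.

One satisfying assignment is: w=False, r=True, e=False, h=False, k=False

Verification: With this assignment, all 20 clauses evaluate to true.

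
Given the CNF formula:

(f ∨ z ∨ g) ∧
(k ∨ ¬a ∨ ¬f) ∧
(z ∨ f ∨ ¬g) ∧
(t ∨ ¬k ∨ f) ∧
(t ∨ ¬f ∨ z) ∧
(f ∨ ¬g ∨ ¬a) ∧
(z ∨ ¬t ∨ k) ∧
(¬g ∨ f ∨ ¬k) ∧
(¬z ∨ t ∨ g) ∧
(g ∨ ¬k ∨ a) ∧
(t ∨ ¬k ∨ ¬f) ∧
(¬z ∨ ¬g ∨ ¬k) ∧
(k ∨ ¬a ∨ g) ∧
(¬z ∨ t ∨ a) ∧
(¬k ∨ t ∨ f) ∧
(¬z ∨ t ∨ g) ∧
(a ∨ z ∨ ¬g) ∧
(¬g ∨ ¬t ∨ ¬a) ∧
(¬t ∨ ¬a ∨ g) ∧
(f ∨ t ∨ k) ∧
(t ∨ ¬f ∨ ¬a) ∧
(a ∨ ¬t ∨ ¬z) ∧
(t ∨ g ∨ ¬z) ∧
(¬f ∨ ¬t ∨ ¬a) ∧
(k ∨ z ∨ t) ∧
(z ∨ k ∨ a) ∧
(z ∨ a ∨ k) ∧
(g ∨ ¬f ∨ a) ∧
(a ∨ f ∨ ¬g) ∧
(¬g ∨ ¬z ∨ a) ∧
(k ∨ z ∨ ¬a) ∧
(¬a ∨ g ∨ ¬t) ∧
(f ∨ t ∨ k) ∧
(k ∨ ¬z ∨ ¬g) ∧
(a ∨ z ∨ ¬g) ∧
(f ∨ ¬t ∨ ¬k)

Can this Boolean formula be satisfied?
No

No, the formula is not satisfiable.

No assignment of truth values to the variables can make all 36 clauses true simultaneously.

The formula is UNSAT (unsatisfiable).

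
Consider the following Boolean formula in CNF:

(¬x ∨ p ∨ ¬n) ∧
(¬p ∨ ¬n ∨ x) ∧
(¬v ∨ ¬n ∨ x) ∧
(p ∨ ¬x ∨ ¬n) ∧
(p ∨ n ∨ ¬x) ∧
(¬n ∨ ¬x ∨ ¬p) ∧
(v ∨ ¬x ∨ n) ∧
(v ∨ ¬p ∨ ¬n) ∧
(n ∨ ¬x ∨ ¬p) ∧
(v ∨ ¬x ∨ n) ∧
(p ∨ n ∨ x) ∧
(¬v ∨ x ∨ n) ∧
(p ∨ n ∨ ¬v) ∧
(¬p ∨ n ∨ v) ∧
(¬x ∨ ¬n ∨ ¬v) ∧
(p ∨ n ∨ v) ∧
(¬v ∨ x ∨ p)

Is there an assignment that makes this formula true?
Yes

Yes, the formula is satisfiable.

One satisfying assignment is: v=False, p=False, x=False, n=True

Verification: With this assignment, all 17 clauses evaluate to true.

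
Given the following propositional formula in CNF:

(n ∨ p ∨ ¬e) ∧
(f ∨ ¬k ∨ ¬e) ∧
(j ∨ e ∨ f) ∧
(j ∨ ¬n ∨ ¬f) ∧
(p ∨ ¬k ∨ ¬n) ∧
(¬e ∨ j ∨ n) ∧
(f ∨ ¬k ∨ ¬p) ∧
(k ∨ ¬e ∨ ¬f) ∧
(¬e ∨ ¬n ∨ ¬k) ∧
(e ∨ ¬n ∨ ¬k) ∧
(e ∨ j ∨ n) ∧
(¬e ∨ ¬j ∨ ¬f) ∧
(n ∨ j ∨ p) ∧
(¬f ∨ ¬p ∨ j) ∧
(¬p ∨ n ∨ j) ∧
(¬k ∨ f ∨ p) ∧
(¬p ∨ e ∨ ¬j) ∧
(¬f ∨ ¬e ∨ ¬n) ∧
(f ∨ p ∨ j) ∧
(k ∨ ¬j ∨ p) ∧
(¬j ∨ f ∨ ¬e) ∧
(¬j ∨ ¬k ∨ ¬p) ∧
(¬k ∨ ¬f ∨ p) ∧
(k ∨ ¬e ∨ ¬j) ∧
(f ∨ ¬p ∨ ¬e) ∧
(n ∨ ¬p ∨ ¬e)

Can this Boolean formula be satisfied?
No

No, the formula is not satisfiable.

No assignment of truth values to the variables can make all 26 clauses true simultaneously.

The formula is UNSAT (unsatisfiable).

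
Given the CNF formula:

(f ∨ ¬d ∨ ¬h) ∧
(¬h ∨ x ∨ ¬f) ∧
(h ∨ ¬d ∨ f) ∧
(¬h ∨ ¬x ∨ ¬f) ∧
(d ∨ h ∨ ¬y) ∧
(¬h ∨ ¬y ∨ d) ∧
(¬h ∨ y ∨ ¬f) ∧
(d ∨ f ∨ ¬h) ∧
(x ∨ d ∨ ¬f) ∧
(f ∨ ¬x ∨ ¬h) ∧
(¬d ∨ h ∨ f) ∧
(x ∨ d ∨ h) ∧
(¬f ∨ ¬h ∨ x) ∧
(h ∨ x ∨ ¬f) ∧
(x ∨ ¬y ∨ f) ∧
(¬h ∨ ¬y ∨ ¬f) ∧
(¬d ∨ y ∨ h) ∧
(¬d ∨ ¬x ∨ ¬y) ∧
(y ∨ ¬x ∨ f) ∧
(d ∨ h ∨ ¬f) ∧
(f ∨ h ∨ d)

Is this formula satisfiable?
No

No, the formula is not satisfiable.

No assignment of truth values to the variables can make all 21 clauses true simultaneously.

The formula is UNSAT (unsatisfiable).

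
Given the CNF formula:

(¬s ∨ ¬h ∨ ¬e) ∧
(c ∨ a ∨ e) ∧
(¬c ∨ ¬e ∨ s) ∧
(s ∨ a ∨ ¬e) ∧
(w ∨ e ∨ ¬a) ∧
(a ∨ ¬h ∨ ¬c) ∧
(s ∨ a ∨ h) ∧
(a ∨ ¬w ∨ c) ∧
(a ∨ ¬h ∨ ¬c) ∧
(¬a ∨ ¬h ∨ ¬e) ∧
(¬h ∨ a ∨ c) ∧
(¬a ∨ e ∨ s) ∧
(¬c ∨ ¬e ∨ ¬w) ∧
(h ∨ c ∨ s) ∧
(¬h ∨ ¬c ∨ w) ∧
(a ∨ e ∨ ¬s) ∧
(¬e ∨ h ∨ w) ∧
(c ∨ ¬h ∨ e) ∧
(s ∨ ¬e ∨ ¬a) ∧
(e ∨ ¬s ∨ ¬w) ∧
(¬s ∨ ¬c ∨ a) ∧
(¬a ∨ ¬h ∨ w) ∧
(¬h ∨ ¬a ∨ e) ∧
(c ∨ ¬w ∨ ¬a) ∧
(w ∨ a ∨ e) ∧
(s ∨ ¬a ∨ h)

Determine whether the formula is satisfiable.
No

No, the formula is not satisfiable.

No assignment of truth values to the variables can make all 26 clauses true simultaneously.

The formula is UNSAT (unsatisfiable).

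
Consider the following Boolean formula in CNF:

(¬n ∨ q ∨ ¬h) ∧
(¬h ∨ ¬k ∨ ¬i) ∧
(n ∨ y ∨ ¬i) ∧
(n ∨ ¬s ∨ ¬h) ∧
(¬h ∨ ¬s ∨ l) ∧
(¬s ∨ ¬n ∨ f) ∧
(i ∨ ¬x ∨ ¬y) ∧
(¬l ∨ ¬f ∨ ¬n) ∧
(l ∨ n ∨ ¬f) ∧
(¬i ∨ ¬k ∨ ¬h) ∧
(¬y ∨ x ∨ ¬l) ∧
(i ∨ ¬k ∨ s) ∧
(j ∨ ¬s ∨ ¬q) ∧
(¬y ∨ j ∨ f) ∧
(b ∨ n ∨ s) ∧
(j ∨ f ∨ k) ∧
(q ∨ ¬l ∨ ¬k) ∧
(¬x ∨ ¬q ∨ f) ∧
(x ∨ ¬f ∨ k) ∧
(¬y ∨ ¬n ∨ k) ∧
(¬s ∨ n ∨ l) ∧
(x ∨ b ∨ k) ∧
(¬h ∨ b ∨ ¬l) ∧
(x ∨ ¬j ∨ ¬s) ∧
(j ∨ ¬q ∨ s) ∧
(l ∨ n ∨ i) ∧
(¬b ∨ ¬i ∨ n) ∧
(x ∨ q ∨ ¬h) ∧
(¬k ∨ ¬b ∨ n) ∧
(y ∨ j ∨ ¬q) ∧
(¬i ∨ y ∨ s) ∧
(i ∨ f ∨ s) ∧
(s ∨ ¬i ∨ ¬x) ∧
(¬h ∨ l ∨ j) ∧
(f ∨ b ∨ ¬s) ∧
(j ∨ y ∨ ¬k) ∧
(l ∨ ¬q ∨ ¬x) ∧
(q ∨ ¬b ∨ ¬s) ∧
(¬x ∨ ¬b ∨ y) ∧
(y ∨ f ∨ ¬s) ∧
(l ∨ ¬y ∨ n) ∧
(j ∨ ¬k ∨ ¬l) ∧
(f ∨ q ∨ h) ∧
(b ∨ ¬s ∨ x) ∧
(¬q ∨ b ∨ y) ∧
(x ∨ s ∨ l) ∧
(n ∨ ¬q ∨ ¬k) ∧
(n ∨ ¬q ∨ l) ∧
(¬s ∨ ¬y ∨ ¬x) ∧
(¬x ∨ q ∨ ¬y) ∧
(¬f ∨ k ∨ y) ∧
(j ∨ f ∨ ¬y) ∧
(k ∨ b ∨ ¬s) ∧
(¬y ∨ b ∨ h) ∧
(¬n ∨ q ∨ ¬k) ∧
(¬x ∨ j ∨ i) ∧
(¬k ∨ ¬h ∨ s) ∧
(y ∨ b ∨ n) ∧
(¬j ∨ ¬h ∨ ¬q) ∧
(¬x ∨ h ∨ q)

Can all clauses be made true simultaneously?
No

No, the formula is not satisfiable.

No assignment of truth values to the variables can make all 60 clauses true simultaneously.

The formula is UNSAT (unsatisfiable).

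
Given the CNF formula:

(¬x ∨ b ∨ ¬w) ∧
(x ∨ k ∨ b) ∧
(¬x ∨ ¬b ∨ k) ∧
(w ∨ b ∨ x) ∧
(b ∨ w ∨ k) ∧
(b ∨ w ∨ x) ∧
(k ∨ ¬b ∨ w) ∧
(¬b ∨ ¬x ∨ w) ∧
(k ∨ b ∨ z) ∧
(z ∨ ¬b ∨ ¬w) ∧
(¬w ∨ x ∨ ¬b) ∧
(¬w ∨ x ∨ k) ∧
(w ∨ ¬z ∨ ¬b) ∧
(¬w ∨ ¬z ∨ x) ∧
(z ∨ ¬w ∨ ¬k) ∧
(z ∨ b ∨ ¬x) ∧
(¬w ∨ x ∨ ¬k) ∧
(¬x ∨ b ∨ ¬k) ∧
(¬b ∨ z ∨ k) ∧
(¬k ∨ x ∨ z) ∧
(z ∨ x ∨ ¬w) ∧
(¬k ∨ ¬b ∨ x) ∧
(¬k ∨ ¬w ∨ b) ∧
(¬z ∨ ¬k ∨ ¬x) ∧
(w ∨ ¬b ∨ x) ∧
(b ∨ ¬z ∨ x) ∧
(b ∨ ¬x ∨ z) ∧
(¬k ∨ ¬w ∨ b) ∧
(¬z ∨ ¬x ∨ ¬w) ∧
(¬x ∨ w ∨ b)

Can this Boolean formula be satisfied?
No

No, the formula is not satisfiable.

No assignment of truth values to the variables can make all 30 clauses true simultaneously.

The formula is UNSAT (unsatisfiable).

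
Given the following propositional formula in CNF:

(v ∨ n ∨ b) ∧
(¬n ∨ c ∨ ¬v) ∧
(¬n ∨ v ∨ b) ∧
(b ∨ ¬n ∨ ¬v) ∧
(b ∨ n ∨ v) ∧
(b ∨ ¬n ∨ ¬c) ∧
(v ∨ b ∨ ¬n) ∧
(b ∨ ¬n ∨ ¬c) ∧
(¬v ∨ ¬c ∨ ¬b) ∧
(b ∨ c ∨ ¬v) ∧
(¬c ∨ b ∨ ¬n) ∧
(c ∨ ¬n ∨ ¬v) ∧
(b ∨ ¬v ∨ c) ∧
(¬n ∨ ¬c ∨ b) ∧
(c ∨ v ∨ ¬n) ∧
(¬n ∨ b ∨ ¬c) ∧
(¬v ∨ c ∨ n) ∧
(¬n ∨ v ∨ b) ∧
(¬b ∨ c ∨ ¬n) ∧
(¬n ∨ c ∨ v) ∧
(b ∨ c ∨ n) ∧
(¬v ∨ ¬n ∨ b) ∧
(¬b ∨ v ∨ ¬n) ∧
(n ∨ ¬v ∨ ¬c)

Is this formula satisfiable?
Yes

Yes, the formula is satisfiable.

One satisfying assignment is: v=False, b=True, n=False, c=False

Verification: With this assignment, all 24 clauses evaluate to true.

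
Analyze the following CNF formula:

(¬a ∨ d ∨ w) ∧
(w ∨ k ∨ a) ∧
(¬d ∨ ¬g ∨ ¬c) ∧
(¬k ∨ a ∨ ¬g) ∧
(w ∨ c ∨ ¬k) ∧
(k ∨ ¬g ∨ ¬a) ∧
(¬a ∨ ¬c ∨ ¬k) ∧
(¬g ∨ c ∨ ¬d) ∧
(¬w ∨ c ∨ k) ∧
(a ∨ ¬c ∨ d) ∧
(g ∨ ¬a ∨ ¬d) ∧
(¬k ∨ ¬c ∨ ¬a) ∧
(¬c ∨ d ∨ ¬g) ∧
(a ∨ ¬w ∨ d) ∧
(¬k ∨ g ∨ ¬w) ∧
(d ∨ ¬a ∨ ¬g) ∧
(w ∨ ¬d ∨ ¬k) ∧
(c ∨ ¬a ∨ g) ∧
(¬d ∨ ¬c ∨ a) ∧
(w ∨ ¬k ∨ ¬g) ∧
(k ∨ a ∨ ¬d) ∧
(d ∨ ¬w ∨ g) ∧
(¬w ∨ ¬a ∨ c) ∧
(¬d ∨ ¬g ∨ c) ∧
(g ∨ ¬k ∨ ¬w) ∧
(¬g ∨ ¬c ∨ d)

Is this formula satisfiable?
No

No, the formula is not satisfiable.

No assignment of truth values to the variables can make all 26 clauses true simultaneously.

The formula is UNSAT (unsatisfiable).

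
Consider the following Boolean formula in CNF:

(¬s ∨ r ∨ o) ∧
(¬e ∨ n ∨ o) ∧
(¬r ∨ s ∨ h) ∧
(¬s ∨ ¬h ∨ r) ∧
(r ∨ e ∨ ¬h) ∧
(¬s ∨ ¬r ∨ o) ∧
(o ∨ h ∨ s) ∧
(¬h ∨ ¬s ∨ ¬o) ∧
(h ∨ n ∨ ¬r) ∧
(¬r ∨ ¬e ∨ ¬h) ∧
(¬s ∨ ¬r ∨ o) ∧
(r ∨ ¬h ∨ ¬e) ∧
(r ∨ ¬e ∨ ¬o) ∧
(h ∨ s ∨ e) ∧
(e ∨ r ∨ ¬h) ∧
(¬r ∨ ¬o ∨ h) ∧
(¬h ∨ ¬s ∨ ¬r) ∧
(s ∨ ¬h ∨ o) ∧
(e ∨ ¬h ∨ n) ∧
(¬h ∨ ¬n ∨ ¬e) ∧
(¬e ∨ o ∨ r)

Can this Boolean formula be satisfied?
Yes

Yes, the formula is satisfiable.

One satisfying assignment is: n=False, r=False, e=False, o=True, h=False, s=True

Verification: With this assignment, all 21 clauses evaluate to true.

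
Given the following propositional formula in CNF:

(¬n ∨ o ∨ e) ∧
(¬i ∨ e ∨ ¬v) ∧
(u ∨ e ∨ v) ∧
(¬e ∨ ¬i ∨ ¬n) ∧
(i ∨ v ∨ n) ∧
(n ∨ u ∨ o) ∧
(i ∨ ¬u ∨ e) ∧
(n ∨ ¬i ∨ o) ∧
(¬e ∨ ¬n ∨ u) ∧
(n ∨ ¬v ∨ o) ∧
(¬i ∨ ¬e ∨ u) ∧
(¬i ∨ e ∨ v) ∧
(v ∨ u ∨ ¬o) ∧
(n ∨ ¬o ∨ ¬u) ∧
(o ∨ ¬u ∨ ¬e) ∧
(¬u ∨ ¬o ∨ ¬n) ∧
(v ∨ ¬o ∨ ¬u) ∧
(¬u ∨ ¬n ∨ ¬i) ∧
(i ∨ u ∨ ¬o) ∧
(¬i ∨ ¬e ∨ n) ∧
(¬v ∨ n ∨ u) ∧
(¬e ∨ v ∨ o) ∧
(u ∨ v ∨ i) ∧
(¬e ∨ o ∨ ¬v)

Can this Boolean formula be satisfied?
No

No, the formula is not satisfiable.

No assignment of truth values to the variables can make all 24 clauses true simultaneously.

The formula is UNSAT (unsatisfiable).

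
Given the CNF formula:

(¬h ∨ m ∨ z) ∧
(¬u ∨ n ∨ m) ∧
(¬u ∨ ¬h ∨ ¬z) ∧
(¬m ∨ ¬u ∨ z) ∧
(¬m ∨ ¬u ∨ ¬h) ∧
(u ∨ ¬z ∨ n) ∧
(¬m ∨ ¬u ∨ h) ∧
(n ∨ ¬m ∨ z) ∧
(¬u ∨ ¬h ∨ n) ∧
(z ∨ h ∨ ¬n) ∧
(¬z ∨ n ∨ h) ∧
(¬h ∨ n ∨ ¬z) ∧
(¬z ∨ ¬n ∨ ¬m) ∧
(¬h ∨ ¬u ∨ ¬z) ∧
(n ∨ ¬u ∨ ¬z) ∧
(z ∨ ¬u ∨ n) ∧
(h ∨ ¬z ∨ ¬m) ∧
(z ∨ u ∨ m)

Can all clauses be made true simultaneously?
Yes

Yes, the formula is satisfiable.

One satisfying assignment is: u=False, m=True, n=True, z=False, h=True

Verification: With this assignment, all 18 clauses evaluate to true.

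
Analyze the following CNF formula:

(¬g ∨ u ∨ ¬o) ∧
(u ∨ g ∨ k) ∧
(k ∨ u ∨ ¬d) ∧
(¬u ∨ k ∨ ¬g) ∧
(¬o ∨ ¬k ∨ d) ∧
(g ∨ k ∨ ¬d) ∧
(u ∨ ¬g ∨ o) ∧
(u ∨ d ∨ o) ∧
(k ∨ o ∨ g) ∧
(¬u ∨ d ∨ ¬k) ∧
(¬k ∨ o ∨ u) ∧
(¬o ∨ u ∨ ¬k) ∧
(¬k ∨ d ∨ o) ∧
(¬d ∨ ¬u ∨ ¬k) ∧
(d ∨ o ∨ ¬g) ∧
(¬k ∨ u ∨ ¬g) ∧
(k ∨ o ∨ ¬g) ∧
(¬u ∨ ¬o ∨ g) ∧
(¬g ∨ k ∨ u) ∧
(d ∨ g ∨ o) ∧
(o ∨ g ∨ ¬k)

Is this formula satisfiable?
No

No, the formula is not satisfiable.

No assignment of truth values to the variables can make all 21 clauses true simultaneously.

The formula is UNSAT (unsatisfiable).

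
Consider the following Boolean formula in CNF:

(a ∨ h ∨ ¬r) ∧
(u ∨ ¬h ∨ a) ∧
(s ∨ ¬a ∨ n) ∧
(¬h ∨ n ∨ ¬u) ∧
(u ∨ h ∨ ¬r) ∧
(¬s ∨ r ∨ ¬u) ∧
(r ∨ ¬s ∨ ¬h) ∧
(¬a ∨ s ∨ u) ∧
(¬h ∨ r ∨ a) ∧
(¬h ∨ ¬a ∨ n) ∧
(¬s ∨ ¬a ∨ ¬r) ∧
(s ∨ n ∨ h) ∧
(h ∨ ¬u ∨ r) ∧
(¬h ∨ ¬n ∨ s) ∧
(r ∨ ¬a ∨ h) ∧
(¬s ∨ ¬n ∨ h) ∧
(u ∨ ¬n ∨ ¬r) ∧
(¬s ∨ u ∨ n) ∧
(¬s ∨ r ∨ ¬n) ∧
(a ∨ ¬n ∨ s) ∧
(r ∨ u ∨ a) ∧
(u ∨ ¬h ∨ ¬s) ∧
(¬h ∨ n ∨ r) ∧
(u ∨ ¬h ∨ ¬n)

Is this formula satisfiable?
Yes

Yes, the formula is satisfiable.

One satisfying assignment is: a=True, h=False, r=True, s=False, u=True, n=True

Verification: With this assignment, all 24 clauses evaluate to true.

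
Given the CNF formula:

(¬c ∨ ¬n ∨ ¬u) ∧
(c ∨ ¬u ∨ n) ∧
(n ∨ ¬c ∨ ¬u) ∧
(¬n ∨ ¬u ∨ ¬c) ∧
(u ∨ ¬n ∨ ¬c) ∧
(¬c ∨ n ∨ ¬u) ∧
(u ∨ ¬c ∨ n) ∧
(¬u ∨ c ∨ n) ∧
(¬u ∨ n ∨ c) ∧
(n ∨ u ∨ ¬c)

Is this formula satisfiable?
Yes

Yes, the formula is satisfiable.

One satisfying assignment is: u=False, c=False, n=False

Verification: With this assignment, all 10 clauses evaluate to true.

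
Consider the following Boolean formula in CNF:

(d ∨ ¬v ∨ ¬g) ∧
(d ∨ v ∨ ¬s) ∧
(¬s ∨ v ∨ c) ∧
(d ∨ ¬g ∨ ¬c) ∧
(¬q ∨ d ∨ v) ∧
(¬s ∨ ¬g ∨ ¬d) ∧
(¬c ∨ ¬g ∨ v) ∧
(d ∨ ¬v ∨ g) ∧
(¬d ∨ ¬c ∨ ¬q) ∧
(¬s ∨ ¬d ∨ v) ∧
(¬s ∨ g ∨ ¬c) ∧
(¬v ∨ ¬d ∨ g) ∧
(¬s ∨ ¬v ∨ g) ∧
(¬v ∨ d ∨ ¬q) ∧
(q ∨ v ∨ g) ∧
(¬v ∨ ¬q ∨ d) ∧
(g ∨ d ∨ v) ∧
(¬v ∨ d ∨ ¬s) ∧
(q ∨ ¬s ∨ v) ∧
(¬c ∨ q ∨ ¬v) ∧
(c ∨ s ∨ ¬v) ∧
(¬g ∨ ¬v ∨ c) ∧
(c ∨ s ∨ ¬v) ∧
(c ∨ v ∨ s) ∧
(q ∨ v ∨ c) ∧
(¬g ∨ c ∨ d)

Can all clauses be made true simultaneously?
No

No, the formula is not satisfiable.

No assignment of truth values to the variables can make all 26 clauses true simultaneously.

The formula is UNSAT (unsatisfiable).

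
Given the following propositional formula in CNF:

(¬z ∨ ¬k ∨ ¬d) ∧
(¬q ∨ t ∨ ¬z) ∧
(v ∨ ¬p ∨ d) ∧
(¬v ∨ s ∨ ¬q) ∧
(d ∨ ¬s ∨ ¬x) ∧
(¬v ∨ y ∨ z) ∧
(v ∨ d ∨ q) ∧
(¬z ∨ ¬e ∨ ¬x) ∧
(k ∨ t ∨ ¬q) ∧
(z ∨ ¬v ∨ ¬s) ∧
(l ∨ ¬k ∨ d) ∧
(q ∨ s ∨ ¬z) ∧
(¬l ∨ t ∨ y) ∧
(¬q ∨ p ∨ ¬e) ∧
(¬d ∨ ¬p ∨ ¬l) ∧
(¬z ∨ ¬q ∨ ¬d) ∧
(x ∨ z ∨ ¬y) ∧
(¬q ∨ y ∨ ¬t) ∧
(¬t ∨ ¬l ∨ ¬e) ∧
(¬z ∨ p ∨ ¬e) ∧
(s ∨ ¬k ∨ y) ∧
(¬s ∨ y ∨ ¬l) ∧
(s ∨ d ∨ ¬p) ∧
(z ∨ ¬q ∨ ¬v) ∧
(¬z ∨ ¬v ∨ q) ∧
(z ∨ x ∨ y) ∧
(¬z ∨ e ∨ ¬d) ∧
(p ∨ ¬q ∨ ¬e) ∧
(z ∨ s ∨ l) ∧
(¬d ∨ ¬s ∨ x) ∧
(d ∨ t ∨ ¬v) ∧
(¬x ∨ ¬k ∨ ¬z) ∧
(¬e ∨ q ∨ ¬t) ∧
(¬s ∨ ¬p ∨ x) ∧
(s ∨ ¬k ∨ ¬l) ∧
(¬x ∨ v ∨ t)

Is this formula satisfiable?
Yes

Yes, the formula is satisfiable.

One satisfying assignment is: v=False, z=False, s=True, l=False, q=False, p=True, d=True, t=True, x=True, e=False, y=False, k=False

Verification: With this assignment, all 36 clauses evaluate to true.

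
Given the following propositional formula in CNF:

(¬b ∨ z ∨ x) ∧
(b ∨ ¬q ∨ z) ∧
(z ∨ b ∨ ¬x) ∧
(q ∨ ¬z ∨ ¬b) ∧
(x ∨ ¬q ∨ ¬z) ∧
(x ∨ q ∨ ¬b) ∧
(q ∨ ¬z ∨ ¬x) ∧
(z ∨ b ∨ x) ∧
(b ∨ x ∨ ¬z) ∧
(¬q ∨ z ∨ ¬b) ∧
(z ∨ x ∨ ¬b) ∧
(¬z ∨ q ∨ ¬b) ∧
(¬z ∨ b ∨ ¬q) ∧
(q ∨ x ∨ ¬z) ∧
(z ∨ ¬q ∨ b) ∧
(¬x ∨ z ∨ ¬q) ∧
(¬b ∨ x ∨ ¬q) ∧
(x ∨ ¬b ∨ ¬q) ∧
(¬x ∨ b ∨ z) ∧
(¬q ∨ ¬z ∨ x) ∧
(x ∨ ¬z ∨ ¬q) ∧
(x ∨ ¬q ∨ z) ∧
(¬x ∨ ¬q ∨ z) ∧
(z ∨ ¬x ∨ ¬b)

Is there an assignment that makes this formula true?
Yes

Yes, the formula is satisfiable.

One satisfying assignment is: z=True, b=True, q=True, x=True

Verification: With this assignment, all 24 clauses evaluate to true.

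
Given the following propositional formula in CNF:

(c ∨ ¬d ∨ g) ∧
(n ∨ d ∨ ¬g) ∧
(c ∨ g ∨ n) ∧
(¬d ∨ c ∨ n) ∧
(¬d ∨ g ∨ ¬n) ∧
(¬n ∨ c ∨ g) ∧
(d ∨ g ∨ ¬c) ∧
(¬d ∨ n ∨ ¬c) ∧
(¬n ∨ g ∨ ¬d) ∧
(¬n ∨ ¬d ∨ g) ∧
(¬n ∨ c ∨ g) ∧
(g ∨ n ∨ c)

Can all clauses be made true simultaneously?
Yes

Yes, the formula is satisfiable.

One satisfying assignment is: g=True, d=False, c=False, n=True

Verification: With this assignment, all 12 clauses evaluate to true.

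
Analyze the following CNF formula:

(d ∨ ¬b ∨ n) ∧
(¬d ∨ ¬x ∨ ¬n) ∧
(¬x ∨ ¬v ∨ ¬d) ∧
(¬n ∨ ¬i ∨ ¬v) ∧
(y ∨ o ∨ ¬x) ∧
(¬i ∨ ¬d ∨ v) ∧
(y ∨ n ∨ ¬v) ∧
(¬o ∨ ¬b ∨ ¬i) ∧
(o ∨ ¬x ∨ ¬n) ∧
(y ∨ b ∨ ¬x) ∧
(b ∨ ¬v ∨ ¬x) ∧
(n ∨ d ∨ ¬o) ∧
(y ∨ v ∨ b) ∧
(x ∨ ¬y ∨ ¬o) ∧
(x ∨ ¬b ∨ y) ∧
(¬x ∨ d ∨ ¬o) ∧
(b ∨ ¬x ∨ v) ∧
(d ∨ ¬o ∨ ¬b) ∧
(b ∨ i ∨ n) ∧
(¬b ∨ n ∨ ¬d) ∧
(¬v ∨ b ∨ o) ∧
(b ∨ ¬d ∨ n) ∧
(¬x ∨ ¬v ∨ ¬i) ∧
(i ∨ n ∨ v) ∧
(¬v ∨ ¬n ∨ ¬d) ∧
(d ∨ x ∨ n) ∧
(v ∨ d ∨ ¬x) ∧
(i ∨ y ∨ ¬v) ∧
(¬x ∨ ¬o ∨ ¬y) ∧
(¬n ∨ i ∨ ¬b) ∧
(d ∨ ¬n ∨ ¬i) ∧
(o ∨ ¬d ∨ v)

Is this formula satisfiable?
Yes

Yes, the formula is satisfiable.

One satisfying assignment is: d=False, o=False, n=True, x=False, v=False, y=True, i=False, b=False

Verification: With this assignment, all 32 clauses evaluate to true.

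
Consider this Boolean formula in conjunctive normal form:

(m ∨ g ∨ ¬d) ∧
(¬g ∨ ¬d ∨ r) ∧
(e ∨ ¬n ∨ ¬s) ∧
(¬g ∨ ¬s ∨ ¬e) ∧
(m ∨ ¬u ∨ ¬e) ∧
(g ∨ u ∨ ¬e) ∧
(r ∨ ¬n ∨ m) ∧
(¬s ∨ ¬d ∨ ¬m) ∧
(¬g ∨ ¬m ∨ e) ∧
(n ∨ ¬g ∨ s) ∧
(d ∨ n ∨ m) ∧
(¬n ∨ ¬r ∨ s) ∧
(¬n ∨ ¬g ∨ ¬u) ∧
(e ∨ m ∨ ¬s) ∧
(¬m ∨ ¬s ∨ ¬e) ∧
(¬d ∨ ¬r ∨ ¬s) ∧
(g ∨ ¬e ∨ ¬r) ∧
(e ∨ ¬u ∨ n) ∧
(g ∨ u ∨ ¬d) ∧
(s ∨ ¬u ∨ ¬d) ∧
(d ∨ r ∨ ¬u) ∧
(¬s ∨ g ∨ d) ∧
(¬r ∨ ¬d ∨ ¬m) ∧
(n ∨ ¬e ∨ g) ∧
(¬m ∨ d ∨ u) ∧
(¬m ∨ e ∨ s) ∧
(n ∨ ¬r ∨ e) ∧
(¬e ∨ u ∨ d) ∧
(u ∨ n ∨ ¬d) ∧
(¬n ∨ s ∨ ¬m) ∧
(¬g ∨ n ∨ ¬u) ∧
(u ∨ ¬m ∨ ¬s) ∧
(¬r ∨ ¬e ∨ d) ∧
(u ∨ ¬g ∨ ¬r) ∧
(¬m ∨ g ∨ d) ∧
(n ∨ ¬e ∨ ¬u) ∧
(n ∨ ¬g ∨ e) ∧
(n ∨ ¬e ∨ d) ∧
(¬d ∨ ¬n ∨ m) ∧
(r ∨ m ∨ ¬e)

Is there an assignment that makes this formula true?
No

No, the formula is not satisfiable.

No assignment of truth values to the variables can make all 40 clauses true simultaneously.

The formula is UNSAT (unsatisfiable).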